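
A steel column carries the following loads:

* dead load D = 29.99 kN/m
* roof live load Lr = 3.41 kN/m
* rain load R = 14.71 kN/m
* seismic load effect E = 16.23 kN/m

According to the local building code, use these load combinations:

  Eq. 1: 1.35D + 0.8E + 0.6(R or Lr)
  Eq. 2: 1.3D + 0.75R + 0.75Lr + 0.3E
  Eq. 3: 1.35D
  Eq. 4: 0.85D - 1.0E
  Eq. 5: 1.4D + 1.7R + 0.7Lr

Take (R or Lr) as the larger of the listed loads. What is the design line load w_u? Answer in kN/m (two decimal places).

(R or Lr) → R = 14.71 kN/m.
Eq. 1: 1.35(29.99) + 0.8(16.23) + 0.6(14.71) = 40.49 + 12.98 + 8.83 = 62.30
Eq. 2: 1.3(29.99) + 0.75(14.71) + 0.75(3.41) + 0.3(16.23) = 38.99 + 11.03 + 2.56 + 4.87 = 57.45
Eq. 3: 1.35(29.99) = 40.49
Eq. 4: 0.85(29.99) - 1.0(16.23) = 25.49 - 16.23 = 9.26
Eq. 5: 1.4(29.99) + 1.7(14.71) + 0.7(3.41) = 69.38
The controlling combination is 5, giving 69.38 kN/m.

69.38 kN/m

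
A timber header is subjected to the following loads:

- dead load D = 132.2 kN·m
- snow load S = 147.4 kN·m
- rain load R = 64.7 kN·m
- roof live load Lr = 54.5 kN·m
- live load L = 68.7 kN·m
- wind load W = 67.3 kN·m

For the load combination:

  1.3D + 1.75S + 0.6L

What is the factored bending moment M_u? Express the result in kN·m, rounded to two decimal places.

1.3(132.2) + 1.75(147.4) + 0.6(68.7) = 171.86 + 257.95 + 41.22 = 471.03
M_u = 471.03 kN·m.

471.03 kN·m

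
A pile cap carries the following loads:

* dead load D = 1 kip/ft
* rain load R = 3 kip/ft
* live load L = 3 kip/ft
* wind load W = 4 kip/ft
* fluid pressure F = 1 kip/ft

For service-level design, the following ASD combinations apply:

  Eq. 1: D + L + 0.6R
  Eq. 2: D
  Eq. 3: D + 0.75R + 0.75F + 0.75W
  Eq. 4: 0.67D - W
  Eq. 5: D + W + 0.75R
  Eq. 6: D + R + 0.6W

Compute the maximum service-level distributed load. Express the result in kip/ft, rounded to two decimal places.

7.25 kip/ft

Eq. 1: 1.0(1) + 1.0(3) + 0.6(3) = 1.00 + 3.00 + 1.80 = 5.80
Eq. 2: 1.0(1) = 1.00
Eq. 3: 1.0(1) + 0.75(3) + 0.75(1) + 0.75(4) = 1.00 + 2.25 + 0.75 + 3.00 = 7.00
Eq. 4: 0.67(1) - 1.0(4) = 0.67 - 4.00 = -3.33
Eq. 5: 1.0(1) + 1.0(4) + 0.75(3) = 1.00 + 4.00 + 2.25 = 7.25
Eq. 6: 1.0(1) + 1.0(3) + 0.6(4) = 1.00 + 3.00 + 2.40 = 6.40
Maximum is from combination 5.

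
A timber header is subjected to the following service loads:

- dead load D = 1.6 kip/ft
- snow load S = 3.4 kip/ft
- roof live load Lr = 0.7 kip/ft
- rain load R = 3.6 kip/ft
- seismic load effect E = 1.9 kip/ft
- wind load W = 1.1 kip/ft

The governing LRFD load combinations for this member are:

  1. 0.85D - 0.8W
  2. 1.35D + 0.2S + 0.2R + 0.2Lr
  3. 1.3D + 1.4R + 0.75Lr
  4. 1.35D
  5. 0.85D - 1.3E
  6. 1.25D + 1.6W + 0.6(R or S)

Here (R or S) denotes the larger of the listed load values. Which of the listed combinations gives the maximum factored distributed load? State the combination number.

Combination 3

(R or S) → R = 3.6 kip/ft.
1. 0.85(1.6) - 0.8(1.1) = 0.5
2. 1.35(1.6) + 0.2(3.4) + 0.2(3.6) + 0.2(0.7) = 3.7
3. 1.3(1.6) + 1.4(3.6) + 0.75(0.7) = 7.6
4. 1.35(1.6) = 2.2
5. 0.85(1.6) - 1.3(1.9) = -1.1
6. 1.25(1.6) + 1.6(1.1) + 0.6(3.6) = 5.9
The largest value is 7.6 kip/ft from combination 3.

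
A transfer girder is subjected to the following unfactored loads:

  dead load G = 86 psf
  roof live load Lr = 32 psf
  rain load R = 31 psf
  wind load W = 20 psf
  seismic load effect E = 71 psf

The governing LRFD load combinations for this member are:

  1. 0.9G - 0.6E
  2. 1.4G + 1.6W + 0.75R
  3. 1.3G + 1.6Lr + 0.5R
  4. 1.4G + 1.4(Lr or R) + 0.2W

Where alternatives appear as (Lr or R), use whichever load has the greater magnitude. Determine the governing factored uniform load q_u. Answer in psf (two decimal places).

178.50 psf

(Lr or R) → Lr = 32 psf.
1. 0.9(86) - 0.6(71) = 77.40 - 42.60 = 34.80
2. 1.4(86) + 1.6(20) + 0.75(31) = 120.40 + 32.00 + 23.25 = 175.65
3. 1.3(86) + 1.6(32) + 0.5(31) = 111.80 + 51.20 + 15.50 = 178.50
4. 1.4(86) + 1.4(32) + 0.2(20) = 120.40 + 44.80 + 4.00 = 169.20
Combination 3 governs: q_u = 178.50 psf.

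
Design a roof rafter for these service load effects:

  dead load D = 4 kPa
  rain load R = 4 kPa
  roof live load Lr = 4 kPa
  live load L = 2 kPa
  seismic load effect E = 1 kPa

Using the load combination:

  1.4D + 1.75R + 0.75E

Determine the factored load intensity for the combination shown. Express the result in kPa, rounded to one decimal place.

13.4 kPa

1.4(4) + 1.75(4) + 0.75(1) = 5.6 + 7.0 + 0.8 = 13.4
q_u = 13.4 kPa.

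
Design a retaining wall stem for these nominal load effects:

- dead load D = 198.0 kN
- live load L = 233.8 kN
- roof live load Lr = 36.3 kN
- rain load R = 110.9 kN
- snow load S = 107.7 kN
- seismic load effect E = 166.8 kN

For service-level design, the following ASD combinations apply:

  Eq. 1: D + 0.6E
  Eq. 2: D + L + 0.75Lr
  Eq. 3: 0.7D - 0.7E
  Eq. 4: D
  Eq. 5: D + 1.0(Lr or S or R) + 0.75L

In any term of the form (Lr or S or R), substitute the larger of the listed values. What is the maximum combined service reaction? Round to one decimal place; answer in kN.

(Lr or S or R) → R = 110.9 kN.
Eq. 1: 1.0(198.0) + 0.6(166.8) = 198.0 + 100.1 = 298.1
Eq. 2: 1.0(198.0) + 1.0(233.8) + 0.75(36.3) = 198.0 + 233.8 + 27.2 = 459.0
Eq. 3: 0.7(198.0) - 0.7(166.8) = 138.6 - 116.8 = 21.8
Eq. 4: 1.0(198.0) = 198.0
Eq. 5: 1.0(198.0) + 1.0(110.9) + 0.75(233.8) = 198.0 + 110.9 + 175.4 = 484.3
Maximum is from combination 5.

484.3 kN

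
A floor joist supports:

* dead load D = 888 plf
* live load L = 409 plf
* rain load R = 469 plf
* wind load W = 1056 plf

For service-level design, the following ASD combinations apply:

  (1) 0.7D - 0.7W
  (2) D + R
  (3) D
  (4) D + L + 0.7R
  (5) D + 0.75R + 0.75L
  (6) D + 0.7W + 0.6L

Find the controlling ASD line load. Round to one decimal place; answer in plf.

(1) 0.7(888) - 0.7(1056) = 621.6 - 739.2 = -117.6
(2) 1.0(888) + 1.0(469) = 888.0 + 469.0 = 1357.0
(3) 1.0(888) = 888.0
(4) 1.0(888) + 1.0(409) + 0.7(469) = 888.0 + 409.0 + 328.3 = 1625.3
(5) 1.0(888) + 0.75(469) + 0.75(409) = 1546.5
(6) 1.0(888) + 0.7(1056) + 0.6(409) = 888.0 + 739.2 + 245.4 = 1872.6
Maximum is from combination 6.

1872.6 plf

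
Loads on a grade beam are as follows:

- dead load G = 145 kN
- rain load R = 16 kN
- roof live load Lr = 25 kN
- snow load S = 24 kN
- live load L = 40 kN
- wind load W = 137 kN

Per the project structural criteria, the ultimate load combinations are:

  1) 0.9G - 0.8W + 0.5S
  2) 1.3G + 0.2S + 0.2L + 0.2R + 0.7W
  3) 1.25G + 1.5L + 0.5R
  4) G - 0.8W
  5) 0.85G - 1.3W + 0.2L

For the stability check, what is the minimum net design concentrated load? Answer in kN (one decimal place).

1) 0.9(145) - 0.8(137) + 0.5(24) = 130.5 - 109.6 + 12.0 = 32.9
2) 1.3(145) + 0.2(24) + 0.2(40) + 0.2(16) + 0.7(137) = 188.5 + 4.8 + 8.0 + 3.2 + 95.9 = 300.4
3) 1.25(145) + 1.5(40) + 0.5(16) = 181.3 + 60.0 + 8.0 = 249.3
4) 1.0(145) - 0.8(137) = 145.0 - 109.6 = 35.4
5) 0.85(145) - 1.3(137) + 0.2(40) = -46.9
Combination 5 gives the minimum: -46.9 kN.

-46.9 kN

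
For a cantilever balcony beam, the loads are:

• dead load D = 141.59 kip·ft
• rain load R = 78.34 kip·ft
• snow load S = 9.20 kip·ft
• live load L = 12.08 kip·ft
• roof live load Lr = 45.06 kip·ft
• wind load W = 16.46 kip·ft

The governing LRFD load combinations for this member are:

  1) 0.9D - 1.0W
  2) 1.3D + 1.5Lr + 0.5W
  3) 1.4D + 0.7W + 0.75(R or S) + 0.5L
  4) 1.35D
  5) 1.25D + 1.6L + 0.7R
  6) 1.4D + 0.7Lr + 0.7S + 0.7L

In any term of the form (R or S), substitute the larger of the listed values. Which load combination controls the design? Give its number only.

(R or S) → R = 78.34 kip·ft.
1) 0.9(141.59) - 1.0(16.46) = 127.43 - 16.46 = 110.97
2) 1.3(141.59) + 1.5(45.06) + 0.5(16.46) = 184.07 + 67.59 + 8.23 = 259.89
3) 1.4(141.59) + 0.7(16.46) + 0.75(78.34) + 0.5(12.08) = 274.54
4) 1.35(141.59) = 191.15
5) 1.25(141.59) + 1.6(12.08) + 0.7(78.34) = 251.15
6) 1.4(141.59) + 0.7(45.06) + 0.7(9.20) + 0.7(12.08) = 244.66
The largest value is 274.54 kip·ft from combination 3.

Combination 3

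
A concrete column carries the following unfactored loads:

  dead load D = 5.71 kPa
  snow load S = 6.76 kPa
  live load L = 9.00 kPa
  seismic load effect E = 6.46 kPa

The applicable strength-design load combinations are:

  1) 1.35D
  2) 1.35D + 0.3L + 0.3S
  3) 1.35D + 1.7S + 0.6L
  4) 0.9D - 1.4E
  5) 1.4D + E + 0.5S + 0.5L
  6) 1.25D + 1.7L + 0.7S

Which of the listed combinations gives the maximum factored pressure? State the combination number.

Combination 6

1) 1.35(5.71) = 7.71
2) 1.35(5.71) + 0.3(9.00) + 0.3(6.76) = 7.71 + 2.70 + 2.03 = 12.44
3) 1.35(5.71) + 1.7(6.76) + 0.6(9.00) = 7.71 + 11.49 + 5.40 = 24.60
4) 0.9(5.71) - 1.4(6.46) = -3.91
5) 1.4(5.71) + 1.0(6.46) + 0.5(6.76) + 0.5(9.00) = 7.99 + 6.46 + 3.38 + 4.50 = 22.33
6) 1.25(5.71) + 1.7(9.00) + 0.7(6.76) = 7.14 + 15.30 + 4.73 = 27.17
The largest value is 27.17 kPa from combination 6.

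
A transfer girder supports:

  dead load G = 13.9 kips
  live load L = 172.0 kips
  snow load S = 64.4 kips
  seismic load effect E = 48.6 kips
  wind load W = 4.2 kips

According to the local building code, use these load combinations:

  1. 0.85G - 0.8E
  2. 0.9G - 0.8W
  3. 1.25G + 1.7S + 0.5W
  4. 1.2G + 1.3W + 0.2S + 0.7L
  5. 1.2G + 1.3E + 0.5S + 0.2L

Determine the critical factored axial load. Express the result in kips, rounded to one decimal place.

1. 0.85(13.9) - 0.8(48.6) = -27.1
2. 0.9(13.9) - 0.8(4.2) = 9.2
3. 1.25(13.9) + 1.7(64.4) + 0.5(4.2) = 129.0
4. 1.2(13.9) + 1.3(4.2) + 0.2(64.4) + 0.7(172.0) = 155.4
5. 1.2(13.9) + 1.3(48.6) + 0.5(64.4) + 0.2(172.0) = 146.5
Combination 4 governs: P_u = 155.4 kips.

155.4 kips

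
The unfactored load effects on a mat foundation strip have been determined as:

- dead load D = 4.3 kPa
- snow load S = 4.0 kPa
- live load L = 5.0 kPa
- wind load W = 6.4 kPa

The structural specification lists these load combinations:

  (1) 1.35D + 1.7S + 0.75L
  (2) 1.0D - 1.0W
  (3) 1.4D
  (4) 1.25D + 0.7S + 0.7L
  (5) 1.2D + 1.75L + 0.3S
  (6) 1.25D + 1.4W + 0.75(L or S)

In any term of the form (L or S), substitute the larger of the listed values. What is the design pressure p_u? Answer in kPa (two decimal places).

(L or S) → L = 5.0 kPa.
(1) 1.35(4.3) + 1.7(4.0) + 0.75(5.0) = 5.81 + 6.80 + 3.75 = 16.36
(2) 1.0(4.3) - 1.0(6.4) = 4.30 - 6.40 = -2.10
(3) 1.4(4.3) = 6.02
(4) 1.25(4.3) + 0.7(4.0) + 0.7(5.0) = 5.38 + 2.80 + 3.50 = 11.68
(5) 1.2(4.3) + 1.75(5.0) + 0.3(4.0) = 5.16 + 8.75 + 1.20 = 15.11
(6) 1.25(4.3) + 1.4(6.4) + 0.75(5.0) = 5.38 + 8.96 + 3.75 = 18.09
Maximum is from combination 6.

18.09 kPa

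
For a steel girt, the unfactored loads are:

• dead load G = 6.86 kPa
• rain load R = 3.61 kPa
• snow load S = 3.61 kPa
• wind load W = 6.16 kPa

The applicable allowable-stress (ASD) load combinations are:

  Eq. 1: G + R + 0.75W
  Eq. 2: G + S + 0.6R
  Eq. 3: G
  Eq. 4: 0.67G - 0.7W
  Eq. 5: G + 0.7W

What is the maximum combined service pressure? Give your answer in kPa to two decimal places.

15.09 kPa

Eq. 1: 1.0(6.86) + 1.0(3.61) + 0.75(6.16) = 6.86 + 3.61 + 4.62 = 15.09
Eq. 2: 1.0(6.86) + 1.0(3.61) + 0.6(3.61) = 6.86 + 3.61 + 2.17 = 12.64
Eq. 3: 1.0(6.86) = 6.86
Eq. 4: 0.67(6.86) - 0.7(6.16) = 0.28
Eq. 5: 1.0(6.86) + 0.7(6.16) = 6.86 + 4.31 = 11.17
Maximum is from combination 1.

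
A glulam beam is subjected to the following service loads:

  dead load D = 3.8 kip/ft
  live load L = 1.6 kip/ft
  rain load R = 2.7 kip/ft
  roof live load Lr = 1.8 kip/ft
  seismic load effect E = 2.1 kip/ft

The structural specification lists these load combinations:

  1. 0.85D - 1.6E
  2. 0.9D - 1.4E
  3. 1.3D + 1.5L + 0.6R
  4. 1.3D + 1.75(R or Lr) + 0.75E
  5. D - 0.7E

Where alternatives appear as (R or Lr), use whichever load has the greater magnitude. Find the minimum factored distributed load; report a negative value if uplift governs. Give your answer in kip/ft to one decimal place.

(R or Lr) → R = 2.7 kip/ft.
1. 0.85(3.8) - 1.6(2.1) = -0.1
2. 0.9(3.8) - 1.4(2.1) = 0.5
3. 1.3(3.8) + 1.5(1.6) + 0.6(2.7) = 9.0
4. 1.3(3.8) + 1.75(2.7) + 0.75(2.1) = 11.2
5. 1.0(3.8) - 0.7(2.1) = 2.3
Combination 1 gives the minimum: -0.1 kip/ft.

-0.1 kip/ft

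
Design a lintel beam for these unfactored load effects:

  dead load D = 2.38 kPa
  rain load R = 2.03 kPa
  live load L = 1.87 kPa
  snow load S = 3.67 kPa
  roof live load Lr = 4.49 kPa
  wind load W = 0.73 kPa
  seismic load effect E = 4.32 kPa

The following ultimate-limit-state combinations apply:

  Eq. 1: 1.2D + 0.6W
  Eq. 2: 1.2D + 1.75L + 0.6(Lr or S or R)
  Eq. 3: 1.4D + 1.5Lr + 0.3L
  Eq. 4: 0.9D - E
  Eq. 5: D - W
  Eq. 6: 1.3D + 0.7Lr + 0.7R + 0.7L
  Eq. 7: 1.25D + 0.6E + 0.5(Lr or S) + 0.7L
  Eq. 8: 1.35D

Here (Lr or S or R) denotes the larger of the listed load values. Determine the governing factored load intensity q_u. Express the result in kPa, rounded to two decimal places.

(Lr or S or R) → Lr = 4.49 kPa; (Lr or S) → Lr = 4.49 kPa.
Eq. 1: 1.2(2.38) + 0.6(0.73) = 3.29
Eq. 2: 1.2(2.38) + 1.75(1.87) + 0.6(4.49) = 2.86 + 3.27 + 2.69 = 8.82
Eq. 3: 1.4(2.38) + 1.5(4.49) + 0.3(1.87) = 3.33 + 6.74 + 0.56 = 10.63
Eq. 4: 0.9(2.38) - 1.0(4.32) = 2.14 - 4.32 = -2.18
Eq. 5: 1.0(2.38) - 1.0(0.73) = 2.38 - 0.73 = 1.65
Eq. 6: 1.3(2.38) + 0.7(4.49) + 0.7(2.03) + 0.7(1.87) = 8.97
Eq. 7: 1.25(2.38) + 0.6(4.32) + 0.5(4.49) + 0.7(1.87) = 9.12
Eq. 8: 1.35(2.38) = 3.21
Maximum is from combination 3.

10.63 kPa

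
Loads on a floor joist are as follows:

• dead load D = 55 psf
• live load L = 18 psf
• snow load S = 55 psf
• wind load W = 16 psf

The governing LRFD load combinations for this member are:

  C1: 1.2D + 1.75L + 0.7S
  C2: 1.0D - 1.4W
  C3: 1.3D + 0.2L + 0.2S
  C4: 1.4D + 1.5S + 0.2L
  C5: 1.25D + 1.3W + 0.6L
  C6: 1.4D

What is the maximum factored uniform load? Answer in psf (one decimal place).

163.1 psf

C1: 1.2(55) + 1.75(18) + 0.7(55) = 66.0 + 31.5 + 38.5 = 136.0
C2: 1.0(55) - 1.4(16) = 55.0 - 22.4 = 32.6
C3: 1.3(55) + 0.2(18) + 0.2(55) = 71.5 + 3.6 + 11.0 = 86.1
C4: 1.4(55) + 1.5(55) + 0.2(18) = 77.0 + 82.5 + 3.6 = 163.1
C5: 1.25(55) + 1.3(16) + 0.6(18) = 68.8 + 20.8 + 10.8 = 100.4
C6: 1.4(55) = 77.0
Maximum is from combination 4.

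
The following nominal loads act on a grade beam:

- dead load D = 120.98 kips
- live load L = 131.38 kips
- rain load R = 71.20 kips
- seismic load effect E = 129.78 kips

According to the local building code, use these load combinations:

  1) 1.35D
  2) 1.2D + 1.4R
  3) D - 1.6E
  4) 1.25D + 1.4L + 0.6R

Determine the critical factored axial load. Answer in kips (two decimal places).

1) 1.35(120.98) = 163.32
2) 1.2(120.98) + 1.4(71.20) = 145.18 + 99.68 = 244.86
3) 1.0(120.98) - 1.6(129.78) = 120.98 - 207.65 = -86.67
4) 1.25(120.98) + 1.4(131.38) + 0.6(71.20) = 151.23 + 183.93 + 42.72 = 377.88
Combination 4 governs: P_u = 377.88 kips.

377.88 kips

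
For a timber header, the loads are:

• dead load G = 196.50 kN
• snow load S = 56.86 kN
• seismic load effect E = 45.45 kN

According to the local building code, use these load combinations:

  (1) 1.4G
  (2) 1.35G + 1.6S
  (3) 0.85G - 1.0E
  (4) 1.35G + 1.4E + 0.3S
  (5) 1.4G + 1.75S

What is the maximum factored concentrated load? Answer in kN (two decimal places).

374.61 kN

(1) 1.4(196.50) = 275.10
(2) 1.35(196.50) + 1.6(56.86) = 356.25
(3) 0.85(196.50) - 1.0(45.45) = 167.03 - 45.45 = 121.58
(4) 1.35(196.50) + 1.4(45.45) + 0.3(56.86) = 345.96
(5) 1.4(196.50) + 1.75(56.86) = 275.10 + 99.51 = 374.61
Combination 5 governs: P_u = 374.61 kN.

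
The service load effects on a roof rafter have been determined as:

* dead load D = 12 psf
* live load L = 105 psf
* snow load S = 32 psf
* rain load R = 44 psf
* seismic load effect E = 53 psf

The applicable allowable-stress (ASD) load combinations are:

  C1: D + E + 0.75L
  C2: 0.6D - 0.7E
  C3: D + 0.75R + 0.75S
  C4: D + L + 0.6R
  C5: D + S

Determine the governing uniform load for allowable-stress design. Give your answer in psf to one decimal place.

143.8 psf

C1: 1.0(12) + 1.0(53) + 0.75(105) = 143.8
C2: 0.6(12) - 0.7(53) = -29.9
C3: 1.0(12) + 0.75(44) + 0.75(32) = 69.0
C4: 1.0(12) + 1.0(105) + 0.6(44) = 143.4
C5: 1.0(12) + 1.0(32) = 44.0
Combination 1 governs: q = 143.8 psf.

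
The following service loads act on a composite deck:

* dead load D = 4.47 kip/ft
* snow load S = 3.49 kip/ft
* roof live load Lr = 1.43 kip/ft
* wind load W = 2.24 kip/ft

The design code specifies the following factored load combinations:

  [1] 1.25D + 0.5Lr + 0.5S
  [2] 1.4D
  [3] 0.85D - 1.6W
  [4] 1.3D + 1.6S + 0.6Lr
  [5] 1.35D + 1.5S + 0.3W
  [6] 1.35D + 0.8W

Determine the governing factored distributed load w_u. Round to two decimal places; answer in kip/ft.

12.25 kip/ft

[1] 1.25(4.47) + 0.5(1.43) + 0.5(3.49) = 8.05
[2] 1.4(4.47) = 6.26
[3] 0.85(4.47) - 1.6(2.24) = 3.80 - 3.58 = 0.22
[4] 1.3(4.47) + 1.6(3.49) + 0.6(1.43) = 5.81 + 5.58 + 0.86 = 12.25
[5] 1.35(4.47) + 1.5(3.49) + 0.3(2.24) = 6.03 + 5.24 + 0.67 = 11.94
[6] 1.35(4.47) + 0.8(2.24) = 7.83
The controlling combination is 4, giving 12.25 kip/ft.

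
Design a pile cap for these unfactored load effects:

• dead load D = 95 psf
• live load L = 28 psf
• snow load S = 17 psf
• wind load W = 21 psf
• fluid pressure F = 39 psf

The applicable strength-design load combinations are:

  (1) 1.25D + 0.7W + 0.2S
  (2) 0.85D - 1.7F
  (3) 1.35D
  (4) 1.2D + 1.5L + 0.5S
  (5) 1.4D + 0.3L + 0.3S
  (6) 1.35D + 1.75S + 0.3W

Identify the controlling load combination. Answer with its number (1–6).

(1) 1.25(95) + 0.7(21) + 0.2(17) = 136.9
(2) 0.85(95) - 1.7(39) = 14.5
(3) 1.35(95) = 128.3
(4) 1.2(95) + 1.5(28) + 0.5(17) = 164.5
(5) 1.4(95) + 0.3(28) + 0.3(17) = 146.5
(6) 1.35(95) + 1.75(17) + 0.3(21) = 164.3
The largest value is 164.5 psf from combination 4.

Combination 4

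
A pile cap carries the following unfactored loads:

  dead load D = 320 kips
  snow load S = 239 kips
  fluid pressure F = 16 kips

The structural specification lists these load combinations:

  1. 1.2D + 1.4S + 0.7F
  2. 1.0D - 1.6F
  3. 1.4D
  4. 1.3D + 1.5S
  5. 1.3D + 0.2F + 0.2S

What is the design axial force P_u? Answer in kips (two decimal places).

1. 1.2(320) + 1.4(239) + 0.7(16) = 384.00 + 334.60 + 11.20 = 729.80
2. 1.0(320) - 1.6(16) = 320.00 - 25.60 = 294.40
3. 1.4(320) = 448.00
4. 1.3(320) + 1.5(239) = 416.00 + 358.50 = 774.50
5. 1.3(320) + 0.2(16) + 0.2(239) = 416.00 + 3.20 + 47.80 = 467.00
The controlling combination is 4, giving 774.50 kips.

774.50 kips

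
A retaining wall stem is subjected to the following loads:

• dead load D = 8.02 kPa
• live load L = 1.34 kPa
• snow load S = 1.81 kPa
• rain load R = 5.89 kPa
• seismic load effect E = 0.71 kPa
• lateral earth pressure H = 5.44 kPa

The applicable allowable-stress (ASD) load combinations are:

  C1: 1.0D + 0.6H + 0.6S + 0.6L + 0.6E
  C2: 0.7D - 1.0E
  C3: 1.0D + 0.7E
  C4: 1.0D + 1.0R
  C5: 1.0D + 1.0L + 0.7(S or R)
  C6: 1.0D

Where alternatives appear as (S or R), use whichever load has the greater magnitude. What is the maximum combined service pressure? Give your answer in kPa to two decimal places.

(S or R) → R = 5.89 kPa.
C1: 1.0(8.02) + 0.6(5.44) + 0.6(1.81) + 0.6(1.34) + 0.6(0.71) = 8.02 + 3.26 + 1.09 + 0.80 + 0.43 = 13.60
C2: 0.7(8.02) - 1.0(0.71) = 5.61 - 0.71 = 4.90
C3: 1.0(8.02) + 0.7(0.71) = 8.02 + 0.50 = 8.52
C4: 1.0(8.02) + 1.0(5.89) = 8.02 + 5.89 = 13.91
C5: 1.0(8.02) + 1.0(1.34) + 0.7(5.89) = 8.02 + 1.34 + 4.12 = 13.48
C6: 1.0(8.02) = 8.02
Maximum is from combination 4.

13.91 kPa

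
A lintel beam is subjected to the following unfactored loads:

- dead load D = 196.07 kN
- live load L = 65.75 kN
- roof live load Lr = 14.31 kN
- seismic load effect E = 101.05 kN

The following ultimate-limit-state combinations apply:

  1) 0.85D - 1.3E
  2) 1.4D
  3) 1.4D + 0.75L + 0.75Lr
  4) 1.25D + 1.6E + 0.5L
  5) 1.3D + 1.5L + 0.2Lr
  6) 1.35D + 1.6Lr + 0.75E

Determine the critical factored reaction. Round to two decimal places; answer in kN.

1) 0.85(196.07) - 1.3(101.05) = 166.66 - 131.37 = 35.29
2) 1.4(196.07) = 274.50
3) 1.4(196.07) + 0.75(65.75) + 0.75(14.31) = 274.50 + 49.31 + 10.73 = 334.54
4) 1.25(196.07) + 1.6(101.05) + 0.5(65.75) = 439.64
5) 1.3(196.07) + 1.5(65.75) + 0.2(14.31) = 254.89 + 98.63 + 2.86 = 356.38
6) 1.35(196.07) + 1.6(14.31) + 0.75(101.05) = 264.69 + 22.90 + 75.79 = 363.38
Maximum is from combination 4.

439.64 kN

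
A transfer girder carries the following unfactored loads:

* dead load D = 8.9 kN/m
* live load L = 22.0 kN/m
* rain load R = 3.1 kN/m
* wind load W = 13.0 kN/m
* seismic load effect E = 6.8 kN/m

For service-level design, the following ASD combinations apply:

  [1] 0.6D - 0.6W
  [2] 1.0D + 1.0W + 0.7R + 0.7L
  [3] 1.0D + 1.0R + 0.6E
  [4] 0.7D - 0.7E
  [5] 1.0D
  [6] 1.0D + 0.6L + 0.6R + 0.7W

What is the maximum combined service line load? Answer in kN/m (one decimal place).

[1] 0.6(8.9) - 0.6(13.0) = 5.3 - 7.8 = -2.5
[2] 1.0(8.9) + 1.0(13.0) + 0.7(3.1) + 0.7(22.0) = 8.9 + 13.0 + 2.2 + 15.4 = 39.5
[3] 1.0(8.9) + 1.0(3.1) + 0.6(6.8) = 8.9 + 3.1 + 4.1 = 16.1
[4] 0.7(8.9) - 0.7(6.8) = 1.5
[5] 1.0(8.9) = 8.9
[6] 1.0(8.9) + 0.6(22.0) + 0.6(3.1) + 0.7(13.0) = 8.9 + 13.2 + 1.9 + 9.1 = 33.1
Combination 2 governs: w = 39.5 kN/m.

39.5 kN/m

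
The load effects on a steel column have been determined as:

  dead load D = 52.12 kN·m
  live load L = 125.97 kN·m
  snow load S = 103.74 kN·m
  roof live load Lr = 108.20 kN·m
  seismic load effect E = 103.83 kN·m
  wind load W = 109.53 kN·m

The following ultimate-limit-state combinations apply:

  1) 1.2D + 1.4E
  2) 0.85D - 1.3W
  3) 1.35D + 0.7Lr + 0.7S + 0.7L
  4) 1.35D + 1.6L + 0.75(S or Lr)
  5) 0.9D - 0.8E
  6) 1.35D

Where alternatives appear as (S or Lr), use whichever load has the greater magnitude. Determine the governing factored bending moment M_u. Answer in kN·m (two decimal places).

353.06 kN·m

(S or Lr) → Lr = 108.20 kN·m.
1) 1.2(52.12) + 1.4(103.83) = 207.91
2) 0.85(52.12) - 1.3(109.53) = 44.30 - 142.39 = -98.09
3) 1.35(52.12) + 0.7(108.20) + 0.7(103.74) + 0.7(125.97) = 70.36 + 75.74 + 72.62 + 88.18 = 306.90
4) 1.35(52.12) + 1.6(125.97) + 0.75(108.20) = 70.36 + 201.55 + 81.15 = 353.06
5) 0.9(52.12) - 0.8(103.83) = -36.16
6) 1.35(52.12) = 70.36
Combination 4 governs: M_u = 353.06 kN·m.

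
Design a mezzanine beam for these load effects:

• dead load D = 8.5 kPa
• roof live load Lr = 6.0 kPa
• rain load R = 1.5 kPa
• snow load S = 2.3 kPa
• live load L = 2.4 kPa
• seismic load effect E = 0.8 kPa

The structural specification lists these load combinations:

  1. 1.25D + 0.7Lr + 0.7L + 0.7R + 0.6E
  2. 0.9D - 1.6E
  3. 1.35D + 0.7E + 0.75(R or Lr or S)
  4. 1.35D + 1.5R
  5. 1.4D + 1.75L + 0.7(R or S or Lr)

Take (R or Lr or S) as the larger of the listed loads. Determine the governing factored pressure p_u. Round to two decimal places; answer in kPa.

20.30 kPa

(R or Lr or S) → Lr = 6.0 kPa; (R or S or Lr) → Lr = 6.0 kPa.
1. 1.25(8.5) + 0.7(6.0) + 0.7(2.4) + 0.7(1.5) + 0.6(0.8) = 10.63 + 4.20 + 1.68 + 1.05 + 0.48 = 18.04
2. 0.9(8.5) - 1.6(0.8) = 7.65 - 1.28 = 6.37
3. 1.35(8.5) + 0.7(0.8) + 0.75(6.0) = 11.48 + 0.56 + 4.50 = 16.54
4. 1.35(8.5) + 1.5(1.5) = 11.48 + 2.25 = 13.73
5. 1.4(8.5) + 1.75(2.4) + 0.7(6.0) = 11.90 + 4.20 + 4.20 = 20.30
Combination 5 governs: p_u = 20.30 kPa.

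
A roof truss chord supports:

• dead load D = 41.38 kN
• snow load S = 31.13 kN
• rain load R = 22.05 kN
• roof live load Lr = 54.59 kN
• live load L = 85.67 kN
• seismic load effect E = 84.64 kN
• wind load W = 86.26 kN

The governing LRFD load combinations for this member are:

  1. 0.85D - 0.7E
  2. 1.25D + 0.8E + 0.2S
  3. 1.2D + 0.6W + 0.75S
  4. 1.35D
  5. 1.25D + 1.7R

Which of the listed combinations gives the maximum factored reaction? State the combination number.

Combination 2

1. 0.85(41.38) - 0.7(84.64) = 35.17 - 59.25 = -24.08
2. 1.25(41.38) + 0.8(84.64) + 0.2(31.13) = 125.66
3. 1.2(41.38) + 0.6(86.26) + 0.75(31.13) = 124.76
4. 1.35(41.38) = 55.86
5. 1.25(41.38) + 1.7(22.05) = 89.21
The largest value is 125.66 kN from combination 2.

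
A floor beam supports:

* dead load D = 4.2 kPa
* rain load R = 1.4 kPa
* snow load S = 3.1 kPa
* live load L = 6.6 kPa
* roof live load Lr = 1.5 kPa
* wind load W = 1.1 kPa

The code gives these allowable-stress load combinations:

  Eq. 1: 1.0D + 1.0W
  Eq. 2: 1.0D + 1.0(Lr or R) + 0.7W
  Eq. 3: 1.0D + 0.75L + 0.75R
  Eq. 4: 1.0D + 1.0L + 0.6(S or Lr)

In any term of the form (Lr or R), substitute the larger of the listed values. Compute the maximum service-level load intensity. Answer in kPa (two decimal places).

12.66 kPa

(Lr or R) → Lr = 1.5 kPa; (S or Lr) → S = 3.1 kPa.
Eq. 1: 1.0(4.2) + 1.0(1.1) = 4.20 + 1.10 = 5.30
Eq. 2: 1.0(4.2) + 1.0(1.5) + 0.7(1.1) = 4.20 + 1.50 + 0.77 = 6.47
Eq. 3: 1.0(4.2) + 0.75(6.6) + 0.75(1.4) = 4.20 + 4.95 + 1.05 = 10.20
Eq. 4: 1.0(4.2) + 1.0(6.6) + 0.6(3.1) = 4.20 + 6.60 + 1.86 = 12.66
Combination 4 governs: q = 12.66 kPa.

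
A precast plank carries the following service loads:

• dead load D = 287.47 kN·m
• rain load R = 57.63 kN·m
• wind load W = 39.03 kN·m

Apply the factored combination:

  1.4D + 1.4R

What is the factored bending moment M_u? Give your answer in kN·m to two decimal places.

1.4(287.47) + 1.4(57.63) = 483.14
M_u = 483.14 kN·m.

483.14 kN·m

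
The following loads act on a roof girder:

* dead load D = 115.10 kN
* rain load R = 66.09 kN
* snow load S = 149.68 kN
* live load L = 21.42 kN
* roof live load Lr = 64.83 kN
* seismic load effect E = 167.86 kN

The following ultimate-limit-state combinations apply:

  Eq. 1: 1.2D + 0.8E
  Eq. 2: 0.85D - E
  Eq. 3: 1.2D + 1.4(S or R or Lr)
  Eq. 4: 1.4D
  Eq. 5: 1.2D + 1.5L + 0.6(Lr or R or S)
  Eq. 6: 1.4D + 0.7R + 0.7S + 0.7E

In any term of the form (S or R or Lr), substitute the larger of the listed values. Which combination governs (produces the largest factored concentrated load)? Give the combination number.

Combination 6

(S or R or Lr) → S = 149.68 kN; (Lr or R or S) → S = 149.68 kN.
Eq. 1: 1.2(115.10) + 0.8(167.86) = 138.12 + 134.29 = 272.41
Eq. 2: 0.85(115.10) - 1.0(167.86) = -70.03
Eq. 3: 1.2(115.10) + 1.4(149.68) = 138.12 + 209.55 = 347.67
Eq. 4: 1.4(115.10) = 161.14
Eq. 5: 1.2(115.10) + 1.5(21.42) + 0.6(149.68) = 138.12 + 32.13 + 89.81 = 260.06
Eq. 6: 1.4(115.10) + 0.7(66.09) + 0.7(149.68) + 0.7(167.86) = 161.14 + 46.26 + 104.78 + 117.50 = 429.68
The largest value is 429.68 kN from combination 6.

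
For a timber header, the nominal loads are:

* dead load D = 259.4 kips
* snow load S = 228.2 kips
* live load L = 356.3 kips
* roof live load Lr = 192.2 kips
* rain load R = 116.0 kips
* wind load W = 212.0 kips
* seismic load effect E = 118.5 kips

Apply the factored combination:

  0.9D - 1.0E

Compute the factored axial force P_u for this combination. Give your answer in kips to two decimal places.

0.9(259.4) - 1.0(118.5) = 233.46 - 118.50 = 114.96
P_u = 114.96 kips.

114.96 kips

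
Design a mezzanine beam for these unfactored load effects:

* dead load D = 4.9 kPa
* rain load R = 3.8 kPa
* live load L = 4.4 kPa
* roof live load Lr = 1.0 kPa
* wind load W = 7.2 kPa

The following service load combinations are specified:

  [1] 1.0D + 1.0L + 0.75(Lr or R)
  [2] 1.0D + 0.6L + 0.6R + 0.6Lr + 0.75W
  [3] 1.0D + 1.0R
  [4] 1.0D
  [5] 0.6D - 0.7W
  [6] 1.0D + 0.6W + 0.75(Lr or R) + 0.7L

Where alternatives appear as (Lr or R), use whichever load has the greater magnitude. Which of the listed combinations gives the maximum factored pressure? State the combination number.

(Lr or R) → R = 3.8 kPa.
[1] 1.0(4.9) + 1.0(4.4) + 0.75(3.8) = 4.9 + 4.4 + 2.9 = 12.2
[2] 1.0(4.9) + 0.6(4.4) + 0.6(3.8) + 0.6(1.0) + 0.75(7.2) = 4.9 + 2.6 + 2.3 + 0.6 + 5.4 = 15.8
[3] 1.0(4.9) + 1.0(3.8) = 4.9 + 3.8 = 8.7
[4] 1.0(4.9) = 4.9
[5] 0.6(4.9) - 0.7(7.2) = 2.9 - 5.0 = -2.1
[6] 1.0(4.9) + 0.6(7.2) + 0.75(3.8) + 0.7(4.4) = 4.9 + 4.3 + 2.9 + 3.1 = 15.2
The largest value is 15.8 kPa from combination 2.

Combination 2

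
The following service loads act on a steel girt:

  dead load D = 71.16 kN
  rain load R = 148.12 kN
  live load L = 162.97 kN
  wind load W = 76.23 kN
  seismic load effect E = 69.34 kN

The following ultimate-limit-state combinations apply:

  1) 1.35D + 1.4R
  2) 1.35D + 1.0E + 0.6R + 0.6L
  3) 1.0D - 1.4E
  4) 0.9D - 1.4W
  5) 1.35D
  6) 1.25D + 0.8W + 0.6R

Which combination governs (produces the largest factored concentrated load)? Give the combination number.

Combination 2

1) 1.35(71.16) + 1.4(148.12) = 303.43
2) 1.35(71.16) + 1.0(69.34) + 0.6(148.12) + 0.6(162.97) = 352.06
3) 1.0(71.16) - 1.4(69.34) = -25.92
4) 0.9(71.16) - 1.4(76.23) = -42.68
5) 1.35(71.16) = 96.07
6) 1.25(71.16) + 0.8(76.23) + 0.6(148.12) = 238.81
The largest value is 352.06 kN from combination 2.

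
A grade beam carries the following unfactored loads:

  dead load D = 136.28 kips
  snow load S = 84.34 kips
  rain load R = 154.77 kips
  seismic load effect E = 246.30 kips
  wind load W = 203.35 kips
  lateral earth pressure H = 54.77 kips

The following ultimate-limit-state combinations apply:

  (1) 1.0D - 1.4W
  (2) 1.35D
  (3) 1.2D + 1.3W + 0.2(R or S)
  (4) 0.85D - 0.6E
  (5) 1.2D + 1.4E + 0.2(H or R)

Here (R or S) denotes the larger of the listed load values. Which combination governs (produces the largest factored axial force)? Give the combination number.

Combination 5

(R or S) → R = 154.77 kips; (H or R) → R = 154.77 kips.
(1) 1.0(136.28) - 1.4(203.35) = -148.41
(2) 1.35(136.28) = 183.98
(3) 1.2(136.28) + 1.3(203.35) + 0.2(154.77) = 458.85
(4) 0.85(136.28) - 0.6(246.30) = -31.94
(5) 1.2(136.28) + 1.4(246.30) + 0.2(154.77) = 539.31
The largest value is 539.31 kips from combination 5.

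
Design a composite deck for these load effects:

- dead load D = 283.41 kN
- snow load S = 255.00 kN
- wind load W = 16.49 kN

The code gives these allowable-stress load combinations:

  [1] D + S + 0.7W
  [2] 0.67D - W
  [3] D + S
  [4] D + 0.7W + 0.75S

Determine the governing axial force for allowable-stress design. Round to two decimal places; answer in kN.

[1] 1.0(283.41) + 1.0(255.00) + 0.7(16.49) = 549.95
[2] 0.67(283.41) - 1.0(16.49) = 173.39
[3] 1.0(283.41) + 1.0(255.00) = 538.41
[4] 1.0(283.41) + 0.7(16.49) + 0.75(255.00) = 486.20
Combination 1 governs: N = 549.95 kN.

549.95 kN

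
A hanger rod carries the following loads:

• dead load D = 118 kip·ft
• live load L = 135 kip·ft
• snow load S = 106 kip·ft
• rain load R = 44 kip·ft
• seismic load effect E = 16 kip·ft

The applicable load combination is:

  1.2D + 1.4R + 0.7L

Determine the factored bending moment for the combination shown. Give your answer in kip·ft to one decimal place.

1.2(118) + 1.4(44) + 0.7(135) = 141.6 + 61.6 + 94.5 = 297.7
M_u = 297.7 kip·ft.

297.7 kip·ft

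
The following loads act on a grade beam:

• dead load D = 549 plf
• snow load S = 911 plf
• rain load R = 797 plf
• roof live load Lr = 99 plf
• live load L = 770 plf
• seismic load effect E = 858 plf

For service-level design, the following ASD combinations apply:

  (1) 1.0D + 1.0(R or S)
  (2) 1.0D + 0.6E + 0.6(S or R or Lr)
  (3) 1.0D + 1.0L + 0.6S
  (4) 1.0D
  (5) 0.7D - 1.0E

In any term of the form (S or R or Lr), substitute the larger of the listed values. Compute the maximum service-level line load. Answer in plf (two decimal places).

1865.60 plf

(R or S) → S = 911 plf; (S or R or Lr) → S = 911 plf.
(1) 1.0(549) + 1.0(911) = 549.00 + 911.00 = 1460.00
(2) 1.0(549) + 0.6(858) + 0.6(911) = 549.00 + 514.80 + 546.60 = 1610.40
(3) 1.0(549) + 1.0(770) + 0.6(911) = 549.00 + 770.00 + 546.60 = 1865.60
(4) 1.0(549) = 549.00
(5) 0.7(549) - 1.0(858) = 384.30 - 858.00 = -473.70
Maximum is from combination 3.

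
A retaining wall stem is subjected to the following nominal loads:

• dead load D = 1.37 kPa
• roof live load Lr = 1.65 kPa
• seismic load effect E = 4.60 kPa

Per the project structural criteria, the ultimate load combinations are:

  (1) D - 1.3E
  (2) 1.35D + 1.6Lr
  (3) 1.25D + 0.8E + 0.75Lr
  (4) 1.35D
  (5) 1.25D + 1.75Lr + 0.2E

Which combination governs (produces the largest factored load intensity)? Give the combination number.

(1) 1.0(1.37) - 1.3(4.60) = 1.37 - 5.98 = -4.61
(2) 1.35(1.37) + 1.6(1.65) = 1.85 + 2.64 = 4.49
(3) 1.25(1.37) + 0.8(4.60) + 0.75(1.65) = 1.71 + 3.68 + 1.24 = 6.63
(4) 1.35(1.37) = 1.85
(5) 1.25(1.37) + 1.75(1.65) + 0.2(4.60) = 1.71 + 2.89 + 0.92 = 5.52
The largest value is 6.63 kPa from combination 3.

Combination 3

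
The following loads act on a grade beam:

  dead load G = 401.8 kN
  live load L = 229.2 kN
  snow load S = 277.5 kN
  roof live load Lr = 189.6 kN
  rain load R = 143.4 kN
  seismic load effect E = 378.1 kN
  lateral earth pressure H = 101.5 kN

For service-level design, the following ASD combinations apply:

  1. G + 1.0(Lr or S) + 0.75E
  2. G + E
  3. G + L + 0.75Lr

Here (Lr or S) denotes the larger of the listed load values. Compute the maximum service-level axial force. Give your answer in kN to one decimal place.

962.9 kN

(Lr or S) → S = 277.5 kN.
1. 1.0(401.8) + 1.0(277.5) + 0.75(378.1) = 401.8 + 277.5 + 283.6 = 962.9
2. 1.0(401.8) + 1.0(378.1) = 401.8 + 378.1 = 779.9
3. 1.0(401.8) + 1.0(229.2) + 0.75(189.6) = 401.8 + 229.2 + 142.2 = 773.2
Maximum is from combination 1.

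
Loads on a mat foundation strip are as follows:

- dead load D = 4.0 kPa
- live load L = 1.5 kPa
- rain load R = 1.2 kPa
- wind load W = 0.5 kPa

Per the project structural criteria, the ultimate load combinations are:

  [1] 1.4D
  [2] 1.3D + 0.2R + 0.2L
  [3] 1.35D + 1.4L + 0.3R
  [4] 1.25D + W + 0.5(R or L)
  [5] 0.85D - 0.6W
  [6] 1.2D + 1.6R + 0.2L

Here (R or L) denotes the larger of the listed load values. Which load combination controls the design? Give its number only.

Combination 3

(R or L) → L = 1.5 kPa.
[1] 1.4(4.0) = 5.60
[2] 1.3(4.0) + 0.2(1.2) + 0.2(1.5) = 5.20 + 0.24 + 0.30 = 5.74
[3] 1.35(4.0) + 1.4(1.5) + 0.3(1.2) = 5.40 + 2.10 + 0.36 = 7.86
[4] 1.25(4.0) + 1.0(0.5) + 0.5(1.5) = 5.00 + 0.50 + 0.75 = 6.25
[5] 0.85(4.0) - 0.6(0.5) = 3.40 - 0.30 = 3.10
[6] 1.2(4.0) + 1.6(1.2) + 0.2(1.5) = 4.80 + 1.92 + 0.30 = 7.02
The largest value is 7.86 kPa from combination 3.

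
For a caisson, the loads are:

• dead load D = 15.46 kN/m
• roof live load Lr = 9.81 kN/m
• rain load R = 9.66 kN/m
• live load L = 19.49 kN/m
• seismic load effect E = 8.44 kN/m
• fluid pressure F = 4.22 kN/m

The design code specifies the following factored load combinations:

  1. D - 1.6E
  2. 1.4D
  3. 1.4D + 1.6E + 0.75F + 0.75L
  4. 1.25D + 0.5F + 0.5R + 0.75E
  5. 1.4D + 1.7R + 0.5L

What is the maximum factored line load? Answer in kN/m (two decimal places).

52.93 kN/m

1. 1.0(15.46) - 1.6(8.44) = 1.96
2. 1.4(15.46) = 21.64
3. 1.4(15.46) + 1.6(8.44) + 0.75(4.22) + 0.75(19.49) = 52.93
4. 1.25(15.46) + 0.5(4.22) + 0.5(9.66) + 0.75(8.44) = 32.60
5. 1.4(15.46) + 1.7(9.66) + 0.5(19.49) = 47.81
Maximum is from combination 3.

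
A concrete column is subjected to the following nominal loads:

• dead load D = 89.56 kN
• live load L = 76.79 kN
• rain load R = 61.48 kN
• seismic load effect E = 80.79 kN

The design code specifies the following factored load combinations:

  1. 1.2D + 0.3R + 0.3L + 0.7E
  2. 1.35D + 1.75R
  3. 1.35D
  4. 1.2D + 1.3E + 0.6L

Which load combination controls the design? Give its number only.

1. 1.2(89.56) + 0.3(61.48) + 0.3(76.79) + 0.7(80.79) = 205.51
2. 1.35(89.56) + 1.75(61.48) = 228.50
3. 1.35(89.56) = 120.91
4. 1.2(89.56) + 1.3(80.79) + 0.6(76.79) = 258.57
The largest value is 258.57 kN from combination 4.

Combination 4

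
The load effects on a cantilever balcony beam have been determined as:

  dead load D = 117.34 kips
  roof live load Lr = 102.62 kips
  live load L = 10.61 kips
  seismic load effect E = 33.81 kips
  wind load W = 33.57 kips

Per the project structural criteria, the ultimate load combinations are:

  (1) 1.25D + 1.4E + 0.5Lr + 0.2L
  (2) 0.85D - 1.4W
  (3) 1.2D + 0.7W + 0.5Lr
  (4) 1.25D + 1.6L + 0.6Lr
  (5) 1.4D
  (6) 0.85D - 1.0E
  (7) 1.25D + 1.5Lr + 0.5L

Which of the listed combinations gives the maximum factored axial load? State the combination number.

Combination 7

(1) 1.25(117.34) + 1.4(33.81) + 0.5(102.62) + 0.2(10.61) = 146.68 + 47.33 + 51.31 + 2.12 = 247.44
(2) 0.85(117.34) - 1.4(33.57) = 99.74 - 47.00 = 52.74
(3) 1.2(117.34) + 0.7(33.57) + 0.5(102.62) = 140.81 + 23.50 + 51.31 = 215.62
(4) 1.25(117.34) + 1.6(10.61) + 0.6(102.62) = 225.22
(5) 1.4(117.34) = 164.28
(6) 0.85(117.34) - 1.0(33.81) = 99.74 - 33.81 = 65.93
(7) 1.25(117.34) + 1.5(102.62) + 0.5(10.61) = 305.91
The largest value is 305.91 kips from combination 7.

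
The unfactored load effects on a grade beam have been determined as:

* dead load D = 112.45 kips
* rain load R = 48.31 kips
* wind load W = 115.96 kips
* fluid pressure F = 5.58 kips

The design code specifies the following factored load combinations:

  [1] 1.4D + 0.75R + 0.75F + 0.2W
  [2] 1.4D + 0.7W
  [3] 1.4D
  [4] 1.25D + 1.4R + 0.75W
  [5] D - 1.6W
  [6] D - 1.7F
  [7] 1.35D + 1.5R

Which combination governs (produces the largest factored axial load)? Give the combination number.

[1] 1.4(112.45) + 0.75(48.31) + 0.75(5.58) + 0.2(115.96) = 157.43 + 36.23 + 4.19 + 23.19 = 221.04
[2] 1.4(112.45) + 0.7(115.96) = 157.43 + 81.17 = 238.60
[3] 1.4(112.45) = 157.43
[4] 1.25(112.45) + 1.4(48.31) + 0.75(115.96) = 295.17
[5] 1.0(112.45) - 1.6(115.96) = 112.45 - 185.54 = -73.09
[6] 1.0(112.45) - 1.7(5.58) = 112.45 - 9.49 = 102.96
[7] 1.35(112.45) + 1.5(48.31) = 224.27
The largest value is 295.17 kips from combination 4.

Combination 4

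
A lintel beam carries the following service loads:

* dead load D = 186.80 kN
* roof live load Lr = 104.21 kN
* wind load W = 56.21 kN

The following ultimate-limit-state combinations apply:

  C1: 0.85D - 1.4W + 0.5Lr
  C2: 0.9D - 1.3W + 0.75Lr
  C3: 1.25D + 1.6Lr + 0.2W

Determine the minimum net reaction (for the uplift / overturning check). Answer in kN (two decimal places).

C1: 0.85(186.80) - 1.4(56.21) + 0.5(104.21) = 132.19
C2: 0.9(186.80) - 1.3(56.21) + 0.75(104.21) = 173.20
C3: 1.25(186.80) + 1.6(104.21) + 0.2(56.21) = 411.48
Combination 1 gives the minimum: 132.19 kN.

132.19 kN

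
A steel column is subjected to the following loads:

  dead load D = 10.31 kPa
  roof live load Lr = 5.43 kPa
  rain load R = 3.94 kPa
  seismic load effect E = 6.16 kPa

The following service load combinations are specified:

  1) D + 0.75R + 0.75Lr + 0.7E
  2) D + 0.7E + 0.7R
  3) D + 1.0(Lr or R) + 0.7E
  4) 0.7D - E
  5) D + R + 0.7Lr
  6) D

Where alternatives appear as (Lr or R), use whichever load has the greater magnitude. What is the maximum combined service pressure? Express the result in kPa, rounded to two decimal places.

21.65 kPa

(Lr or R) → Lr = 5.43 kPa.
1) 1.0(10.31) + 0.75(3.94) + 0.75(5.43) + 0.7(6.16) = 10.31 + 2.96 + 4.07 + 4.31 = 21.65
2) 1.0(10.31) + 0.7(6.16) + 0.7(3.94) = 10.31 + 4.31 + 2.76 = 17.38
3) 1.0(10.31) + 1.0(5.43) + 0.7(6.16) = 10.31 + 5.43 + 4.31 = 20.05
4) 0.7(10.31) - 1.0(6.16) = 7.22 - 6.16 = 1.06
5) 1.0(10.31) + 1.0(3.94) + 0.7(5.43) = 10.31 + 3.94 + 3.80 = 18.05
6) 1.0(10.31) = 10.31
Combination 1 governs: p = 21.65 kPa.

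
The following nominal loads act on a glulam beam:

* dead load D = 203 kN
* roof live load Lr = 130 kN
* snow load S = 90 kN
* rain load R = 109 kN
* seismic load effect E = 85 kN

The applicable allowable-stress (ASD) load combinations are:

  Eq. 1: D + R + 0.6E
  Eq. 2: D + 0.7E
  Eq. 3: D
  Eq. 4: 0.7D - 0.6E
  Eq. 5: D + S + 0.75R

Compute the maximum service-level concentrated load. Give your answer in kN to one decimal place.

Eq. 1: 1.0(203) + 1.0(109) + 0.6(85) = 203.0 + 109.0 + 51.0 = 363.0
Eq. 2: 1.0(203) + 0.7(85) = 203.0 + 59.5 = 262.5
Eq. 3: 1.0(203) = 203.0
Eq. 4: 0.7(203) - 0.6(85) = 142.1 - 51.0 = 91.1
Eq. 5: 1.0(203) + 1.0(90) + 0.75(109) = 203.0 + 90.0 + 81.8 = 374.8
The controlling combination is 5, giving 374.8 kN.

374.8 kN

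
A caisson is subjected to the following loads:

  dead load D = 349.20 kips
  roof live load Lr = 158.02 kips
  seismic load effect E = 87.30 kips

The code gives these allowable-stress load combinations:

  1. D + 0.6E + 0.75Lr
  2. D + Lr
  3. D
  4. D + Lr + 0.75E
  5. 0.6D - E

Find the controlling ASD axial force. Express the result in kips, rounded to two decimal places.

572.70 kips

1. 1.0(349.20) + 0.6(87.30) + 0.75(158.02) = 349.20 + 52.38 + 118.52 = 520.10
2. 1.0(349.20) + 1.0(158.02) = 349.20 + 158.02 = 507.22
3. 1.0(349.20) = 349.20
4. 1.0(349.20) + 1.0(158.02) + 0.75(87.30) = 349.20 + 158.02 + 65.48 = 572.70
5. 0.6(349.20) - 1.0(87.30) = 209.52 - 87.30 = 122.22
Combination 4 governs: P = 572.70 kips.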